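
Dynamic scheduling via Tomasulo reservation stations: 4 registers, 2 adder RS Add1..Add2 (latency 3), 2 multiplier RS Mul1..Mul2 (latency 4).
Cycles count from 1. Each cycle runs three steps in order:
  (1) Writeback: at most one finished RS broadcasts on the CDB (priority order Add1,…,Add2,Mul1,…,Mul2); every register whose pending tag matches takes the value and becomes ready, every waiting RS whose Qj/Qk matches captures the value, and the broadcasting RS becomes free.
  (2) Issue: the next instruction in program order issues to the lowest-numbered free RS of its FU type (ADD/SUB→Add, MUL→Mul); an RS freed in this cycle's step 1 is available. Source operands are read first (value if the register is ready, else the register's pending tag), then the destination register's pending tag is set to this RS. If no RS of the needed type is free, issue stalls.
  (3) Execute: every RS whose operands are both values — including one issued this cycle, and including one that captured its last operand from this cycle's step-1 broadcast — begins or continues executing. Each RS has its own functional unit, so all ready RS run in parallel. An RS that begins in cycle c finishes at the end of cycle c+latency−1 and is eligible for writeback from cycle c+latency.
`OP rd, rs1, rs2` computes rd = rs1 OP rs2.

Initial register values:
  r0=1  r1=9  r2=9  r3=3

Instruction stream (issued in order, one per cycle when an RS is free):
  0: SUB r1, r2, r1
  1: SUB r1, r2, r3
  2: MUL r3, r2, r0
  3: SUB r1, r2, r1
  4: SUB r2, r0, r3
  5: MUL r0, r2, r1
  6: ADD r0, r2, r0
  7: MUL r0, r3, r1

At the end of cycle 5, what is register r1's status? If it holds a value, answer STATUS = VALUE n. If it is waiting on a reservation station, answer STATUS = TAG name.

c1: issue SUB r1<-Add1 | r0:1,r1:Add1,r2:9,r3:3
c2: issue SUB r1<-Add2 | r0:1,r1:Add2,r2:9,r3:3
c3: issue MUL r3<-Mul1 | r0:1,r1:Add2,r2:9,r3:Mul1
c4: CDB Add1=0; issue SUB r1<-Add1 | r0:1,r1:Add1,r2:9,r3:Mul1
c5: CDB Add2=6; issue SUB r2<-Add2 | r0:1,r1:Add1,r2:Add2,r3:Mul1

STATUS = TAG Add1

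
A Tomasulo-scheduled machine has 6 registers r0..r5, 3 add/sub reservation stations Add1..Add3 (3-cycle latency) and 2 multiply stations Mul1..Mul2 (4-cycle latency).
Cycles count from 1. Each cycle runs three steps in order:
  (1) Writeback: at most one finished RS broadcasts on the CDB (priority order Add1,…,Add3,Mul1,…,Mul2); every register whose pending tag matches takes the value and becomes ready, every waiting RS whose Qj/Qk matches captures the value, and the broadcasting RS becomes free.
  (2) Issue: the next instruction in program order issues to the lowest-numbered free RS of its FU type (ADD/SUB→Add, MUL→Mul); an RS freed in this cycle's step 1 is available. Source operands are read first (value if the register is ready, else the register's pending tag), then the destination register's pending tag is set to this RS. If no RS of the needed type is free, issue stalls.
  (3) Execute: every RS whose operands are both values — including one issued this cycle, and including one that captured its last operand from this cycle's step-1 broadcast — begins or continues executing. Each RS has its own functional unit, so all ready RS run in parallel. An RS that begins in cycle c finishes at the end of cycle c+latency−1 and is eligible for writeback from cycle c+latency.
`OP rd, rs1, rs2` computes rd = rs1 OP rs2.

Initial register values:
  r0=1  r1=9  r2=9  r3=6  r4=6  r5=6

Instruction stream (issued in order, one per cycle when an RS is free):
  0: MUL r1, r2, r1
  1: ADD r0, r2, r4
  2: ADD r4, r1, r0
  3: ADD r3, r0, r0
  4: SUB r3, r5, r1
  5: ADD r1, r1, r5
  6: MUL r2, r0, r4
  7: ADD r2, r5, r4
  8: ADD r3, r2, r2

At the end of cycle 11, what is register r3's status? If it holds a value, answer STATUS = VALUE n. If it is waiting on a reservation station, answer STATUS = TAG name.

c1: issue MUL r1<-Mul1 | r0:1,r1:Mul1,r2:9,r3:6,r4:6,r5:6
c2: issue ADD r0<-Add1 | r0:Add1,r1:Mul1,r2:9,r3:6,r4:6,r5:6
c3: issue ADD r4<-Add2 | r0:Add1,r1:Mul1,r2:9,r3:6,r4:Add2,r5:6
c4: issue ADD r3<-Add3 | r0:Add1,r1:Mul1,r2:9,r3:Add3,r4:Add2,r5:6
c5: CDB Add1=15; issue SUB r3<-Add1 | r0:15,r1:Mul1,r2:9,r3:Add1,r4:Add2,r5:6
c6: CDB Mul1=81; stall | r0:15,r1:81,r2:9,r3:Add1,r4:Add2,r5:6
c7: stall | r0:15,r1:81,r2:9,r3:Add1,r4:Add2,r5:6
c8: CDB Add3=30; issue ADD r1<-Add3 | r0:15,r1:Add3,r2:9,r3:Add1,r4:Add2,r5:6
c9: CDB Add1=-75; issue MUL r2<-Mul1 | r0:15,r1:Add3,r2:Mul1,r3:-75,r4:Add2,r5:6
c10: CDB Add2=96; issue ADD r2<-Add1 | r0:15,r1:Add3,r2:Add1,r3:-75,r4:96,r5:6
c11: CDB Add3=87; issue ADD r3<-Add2 | r0:15,r1:87,r2:Add1,r3:Add2,r4:96,r5:6

STATUS = TAG Add2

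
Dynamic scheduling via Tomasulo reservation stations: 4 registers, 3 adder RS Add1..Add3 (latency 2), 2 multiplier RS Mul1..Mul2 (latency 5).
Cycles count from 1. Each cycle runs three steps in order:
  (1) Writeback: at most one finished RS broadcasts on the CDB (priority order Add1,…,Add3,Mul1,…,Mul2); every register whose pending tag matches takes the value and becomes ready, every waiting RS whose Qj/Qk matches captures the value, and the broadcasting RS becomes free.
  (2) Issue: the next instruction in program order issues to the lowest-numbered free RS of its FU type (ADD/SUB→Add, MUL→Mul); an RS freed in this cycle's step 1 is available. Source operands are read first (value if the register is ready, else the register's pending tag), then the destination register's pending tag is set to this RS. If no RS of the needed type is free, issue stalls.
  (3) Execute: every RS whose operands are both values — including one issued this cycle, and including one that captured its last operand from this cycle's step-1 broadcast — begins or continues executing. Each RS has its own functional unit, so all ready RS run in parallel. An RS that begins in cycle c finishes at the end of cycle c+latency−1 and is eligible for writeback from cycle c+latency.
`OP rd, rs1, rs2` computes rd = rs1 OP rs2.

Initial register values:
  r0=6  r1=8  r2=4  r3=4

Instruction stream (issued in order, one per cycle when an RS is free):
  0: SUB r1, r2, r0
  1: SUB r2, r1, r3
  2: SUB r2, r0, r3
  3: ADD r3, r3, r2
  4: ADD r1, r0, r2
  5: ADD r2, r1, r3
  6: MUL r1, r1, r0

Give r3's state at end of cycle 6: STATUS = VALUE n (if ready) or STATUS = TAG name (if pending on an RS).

STATUS = TAG Add3

cycle 1: issue SUB r1<-Add1 // r0:6,r1:Add1,r2:4,r3:4
cycle 2: issue SUB r2<-Add2 // r0:6,r1:Add1,r2:Add2,r3:4
cycle 3: CDB Add1=-2; issue SUB r2<-Add1 // r0:6,r1:-2,r2:Add1,r3:4
cycle 4: issue ADD r3<-Add3 // r0:6,r1:-2,r2:Add1,r3:Add3
cycle 5: CDB Add1=2; issue ADD r1<-Add1 // r0:6,r1:Add1,r2:2,r3:Add3
cycle 6: CDB Add2=-6; issue ADD r2<-Add2 // r0:6,r1:Add1,r2:Add2,r3:Add3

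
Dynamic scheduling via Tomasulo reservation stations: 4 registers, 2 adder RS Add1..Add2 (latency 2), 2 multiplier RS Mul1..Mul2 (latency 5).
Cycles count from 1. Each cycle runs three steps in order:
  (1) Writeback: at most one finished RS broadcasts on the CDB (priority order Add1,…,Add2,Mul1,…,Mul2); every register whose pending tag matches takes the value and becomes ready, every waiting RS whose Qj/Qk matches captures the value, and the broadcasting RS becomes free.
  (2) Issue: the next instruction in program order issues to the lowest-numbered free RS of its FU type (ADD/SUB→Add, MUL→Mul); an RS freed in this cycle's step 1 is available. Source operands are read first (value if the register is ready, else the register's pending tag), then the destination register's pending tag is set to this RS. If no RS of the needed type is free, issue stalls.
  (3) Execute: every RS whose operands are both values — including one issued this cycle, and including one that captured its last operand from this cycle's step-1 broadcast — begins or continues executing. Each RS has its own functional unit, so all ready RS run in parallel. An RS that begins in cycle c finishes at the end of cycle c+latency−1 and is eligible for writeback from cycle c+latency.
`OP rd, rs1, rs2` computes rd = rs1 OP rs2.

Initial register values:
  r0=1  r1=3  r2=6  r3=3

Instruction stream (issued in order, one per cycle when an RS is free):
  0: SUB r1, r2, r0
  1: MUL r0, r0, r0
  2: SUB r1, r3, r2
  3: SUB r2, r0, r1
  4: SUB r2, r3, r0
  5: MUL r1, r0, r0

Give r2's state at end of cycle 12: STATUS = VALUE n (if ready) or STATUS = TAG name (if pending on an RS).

c1: issue SUB r1<-Add1 | r0:1,r1:Add1,r2:6,r3:3
c2: issue MUL r0<-Mul1 | r0:Mul1,r1:Add1,r2:6,r3:3
c3: CDB Add1=5; issue SUB r1<-Add1 | r0:Mul1,r1:Add1,r2:6,r3:3
c4: issue SUB r2<-Add2 | r0:Mul1,r1:Add1,r2:Add2,r3:3
c5: CDB Add1=-3; issue SUB r2<-Add1 | r0:Mul1,r1:-3,r2:Add1,r3:3
c6: issue MUL r1<-Mul2 | r0:Mul1,r1:Mul2,r2:Add1,r3:3
c7: CDB Mul1=1 | r0:1,r1:Mul2,r2:Add1,r3:3
c8: - | r0:1,r1:Mul2,r2:Add1,r3:3
c9: CDB Add1=2 | r0:1,r1:Mul2,r2:2,r3:3
c10: CDB Add2=4 | r0:1,r1:Mul2,r2:2,r3:3
c11: - | r0:1,r1:Mul2,r2:2,r3:3
c12: CDB Mul2=1 | r0:1,r1:1,r2:2,r3:3

STATUS = VALUE 2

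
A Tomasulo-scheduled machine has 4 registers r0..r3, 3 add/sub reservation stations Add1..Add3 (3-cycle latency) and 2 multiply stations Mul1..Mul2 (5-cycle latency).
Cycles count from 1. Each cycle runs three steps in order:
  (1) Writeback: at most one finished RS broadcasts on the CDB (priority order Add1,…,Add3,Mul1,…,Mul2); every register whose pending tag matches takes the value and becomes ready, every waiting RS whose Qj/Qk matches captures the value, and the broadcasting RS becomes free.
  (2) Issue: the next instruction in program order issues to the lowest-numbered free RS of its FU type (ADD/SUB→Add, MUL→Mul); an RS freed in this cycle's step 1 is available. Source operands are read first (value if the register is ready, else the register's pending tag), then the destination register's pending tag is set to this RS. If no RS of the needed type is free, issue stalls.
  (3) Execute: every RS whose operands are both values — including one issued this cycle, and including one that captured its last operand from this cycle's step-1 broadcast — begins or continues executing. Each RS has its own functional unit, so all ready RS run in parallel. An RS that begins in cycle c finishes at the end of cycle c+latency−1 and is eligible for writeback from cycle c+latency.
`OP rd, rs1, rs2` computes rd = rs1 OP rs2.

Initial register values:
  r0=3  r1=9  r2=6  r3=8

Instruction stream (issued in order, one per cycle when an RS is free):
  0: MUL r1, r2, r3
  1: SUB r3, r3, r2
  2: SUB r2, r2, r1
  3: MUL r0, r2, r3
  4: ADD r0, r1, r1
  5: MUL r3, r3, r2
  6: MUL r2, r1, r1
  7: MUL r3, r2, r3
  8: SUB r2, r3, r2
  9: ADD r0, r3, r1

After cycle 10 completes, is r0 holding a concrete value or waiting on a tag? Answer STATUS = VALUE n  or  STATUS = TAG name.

STATUS = VALUE 96

c1: issue MUL r1<-Mul1 | r0:3,r1:Mul1,r2:6,r3:8
c2: issue SUB r3<-Add1 | r0:3,r1:Mul1,r2:6,r3:Add1
c3: issue SUB r2<-Add2 | r0:3,r1:Mul1,r2:Add2,r3:Add1
c4: issue MUL r0<-Mul2 | r0:Mul2,r1:Mul1,r2:Add2,r3:Add1
c5: CDB Add1=2; issue ADD r0<-Add1 | r0:Add1,r1:Mul1,r2:Add2,r3:2
c6: CDB Mul1=48; issue MUL r3<-Mul1 | r0:Add1,r1:48,r2:Add2,r3:Mul1
c7: stall | r0:Add1,r1:48,r2:Add2,r3:Mul1
c8: stall | r0:Add1,r1:48,r2:Add2,r3:Mul1
c9: CDB Add1=96; stall | r0:96,r1:48,r2:Add2,r3:Mul1
c10: CDB Add2=-42; stall | r0:96,r1:48,r2:-42,r3:Mul1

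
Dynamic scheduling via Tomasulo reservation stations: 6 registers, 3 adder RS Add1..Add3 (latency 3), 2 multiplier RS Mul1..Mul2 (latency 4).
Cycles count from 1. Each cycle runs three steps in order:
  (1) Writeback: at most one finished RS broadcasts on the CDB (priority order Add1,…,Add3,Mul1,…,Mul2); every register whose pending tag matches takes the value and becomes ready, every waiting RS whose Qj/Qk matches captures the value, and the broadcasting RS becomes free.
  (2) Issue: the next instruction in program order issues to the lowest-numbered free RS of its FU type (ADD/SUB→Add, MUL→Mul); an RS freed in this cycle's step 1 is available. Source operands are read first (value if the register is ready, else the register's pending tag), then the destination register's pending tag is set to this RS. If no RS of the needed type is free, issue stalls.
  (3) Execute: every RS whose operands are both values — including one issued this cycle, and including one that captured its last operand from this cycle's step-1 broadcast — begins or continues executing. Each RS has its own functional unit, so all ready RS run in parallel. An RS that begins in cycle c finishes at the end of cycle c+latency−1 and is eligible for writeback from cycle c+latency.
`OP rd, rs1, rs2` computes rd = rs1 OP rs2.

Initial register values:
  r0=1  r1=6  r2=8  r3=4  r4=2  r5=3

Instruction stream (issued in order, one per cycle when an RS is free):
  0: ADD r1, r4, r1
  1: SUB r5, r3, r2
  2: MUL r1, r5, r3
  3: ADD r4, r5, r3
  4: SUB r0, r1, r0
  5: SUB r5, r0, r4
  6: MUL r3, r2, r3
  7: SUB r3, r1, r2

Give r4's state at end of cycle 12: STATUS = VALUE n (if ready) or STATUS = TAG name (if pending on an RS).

c1: issue ADD r1<-Add1 | r0:1,r1:Add1,r2:8,r3:4,r4:2,r5:3
c2: issue SUB r5<-Add2 | r0:1,r1:Add1,r2:8,r3:4,r4:2,r5:Add2
c3: issue MUL r1<-Mul1 | r0:1,r1:Mul1,r2:8,r3:4,r4:2,r5:Add2
c4: CDB Add1=8; issue ADD r4<-Add1 | r0:1,r1:Mul1,r2:8,r3:4,r4:Add1,r5:Add2
c5: CDB Add2=-4; issue SUB r0<-Add2 | r0:Add2,r1:Mul1,r2:8,r3:4,r4:Add1,r5:-4
c6: issue SUB r5<-Add3 | r0:Add2,r1:Mul1,r2:8,r3:4,r4:Add1,r5:Add3
c7: issue MUL r3<-Mul2 | r0:Add2,r1:Mul1,r2:8,r3:Mul2,r4:Add1,r5:Add3
c8: CDB Add1=0; issue SUB r3<-Add1 | r0:Add2,r1:Mul1,r2:8,r3:Add1,r4:0,r5:Add3
c9: CDB Mul1=-16 | r0:Add2,r1:-16,r2:8,r3:Add1,r4:0,r5:Add3
c10: - | r0:Add2,r1:-16,r2:8,r3:Add1,r4:0,r5:Add3
c11: CDB Mul2=32 | r0:Add2,r1:-16,r2:8,r3:Add1,r4:0,r5:Add3
c12: CDB Add1=-24 | r0:Add2,r1:-16,r2:8,r3:-24,r4:0,r5:Add3

STATUS = VALUE 0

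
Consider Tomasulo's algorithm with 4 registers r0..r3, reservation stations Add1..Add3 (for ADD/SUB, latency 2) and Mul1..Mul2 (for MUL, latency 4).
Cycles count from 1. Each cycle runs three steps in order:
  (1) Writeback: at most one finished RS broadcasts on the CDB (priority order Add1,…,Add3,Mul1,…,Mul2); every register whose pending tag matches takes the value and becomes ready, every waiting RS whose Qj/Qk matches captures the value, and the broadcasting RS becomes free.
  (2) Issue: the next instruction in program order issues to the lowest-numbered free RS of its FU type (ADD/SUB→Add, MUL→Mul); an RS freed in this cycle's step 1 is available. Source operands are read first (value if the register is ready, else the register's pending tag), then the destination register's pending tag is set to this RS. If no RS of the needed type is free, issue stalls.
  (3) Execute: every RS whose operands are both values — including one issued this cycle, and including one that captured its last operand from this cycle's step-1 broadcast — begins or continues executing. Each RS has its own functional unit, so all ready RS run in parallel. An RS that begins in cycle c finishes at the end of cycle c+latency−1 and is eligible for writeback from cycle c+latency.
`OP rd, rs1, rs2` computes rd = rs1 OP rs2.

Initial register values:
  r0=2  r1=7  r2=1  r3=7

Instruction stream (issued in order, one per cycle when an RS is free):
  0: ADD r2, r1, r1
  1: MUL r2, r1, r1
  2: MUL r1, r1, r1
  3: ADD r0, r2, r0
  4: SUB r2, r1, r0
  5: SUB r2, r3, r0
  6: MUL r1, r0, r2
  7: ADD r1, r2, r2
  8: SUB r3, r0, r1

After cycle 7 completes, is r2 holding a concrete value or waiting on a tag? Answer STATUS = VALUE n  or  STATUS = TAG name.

c1: issue ADD r2<-Add1 | r0:2,r1:7,r2:Add1,r3:7
c2: issue MUL r2<-Mul1 | r0:2,r1:7,r2:Mul1,r3:7
c3: CDB Add1=14; issue MUL r1<-Mul2 | r0:2,r1:Mul2,r2:Mul1,r3:7
c4: issue ADD r0<-Add1 | r0:Add1,r1:Mul2,r2:Mul1,r3:7
c5: issue SUB r2<-Add2 | r0:Add1,r1:Mul2,r2:Add2,r3:7
c6: CDB Mul1=49; issue SUB r2<-Add3 | r0:Add1,r1:Mul2,r2:Add3,r3:7
c7: CDB Mul2=49; issue MUL r1<-Mul1 | r0:Add1,r1:Mul1,r2:Add3,r3:7

STATUS = TAG Add3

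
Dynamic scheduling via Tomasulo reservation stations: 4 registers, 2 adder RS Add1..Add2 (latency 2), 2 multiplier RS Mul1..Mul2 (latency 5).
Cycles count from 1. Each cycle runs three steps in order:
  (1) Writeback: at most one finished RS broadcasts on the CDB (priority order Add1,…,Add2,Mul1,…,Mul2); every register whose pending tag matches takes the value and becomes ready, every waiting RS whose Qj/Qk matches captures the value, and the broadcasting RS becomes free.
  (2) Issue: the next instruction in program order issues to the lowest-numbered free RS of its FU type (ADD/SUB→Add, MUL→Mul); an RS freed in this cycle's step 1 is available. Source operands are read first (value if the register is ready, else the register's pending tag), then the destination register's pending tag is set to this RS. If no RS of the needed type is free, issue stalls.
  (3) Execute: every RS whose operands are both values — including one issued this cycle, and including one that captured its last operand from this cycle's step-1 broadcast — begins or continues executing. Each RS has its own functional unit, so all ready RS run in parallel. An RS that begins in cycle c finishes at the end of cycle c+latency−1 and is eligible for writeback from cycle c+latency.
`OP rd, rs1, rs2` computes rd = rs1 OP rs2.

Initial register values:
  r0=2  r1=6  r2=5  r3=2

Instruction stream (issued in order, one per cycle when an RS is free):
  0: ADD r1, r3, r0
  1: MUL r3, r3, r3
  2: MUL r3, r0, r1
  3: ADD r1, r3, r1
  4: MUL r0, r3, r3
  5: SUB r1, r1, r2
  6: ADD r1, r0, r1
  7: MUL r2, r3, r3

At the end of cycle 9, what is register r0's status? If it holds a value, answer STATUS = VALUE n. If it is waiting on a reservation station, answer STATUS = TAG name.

STATUS = TAG Mul1

c1: issue ADD r1<-Add1 | r0:2,r1:Add1,r2:5,r3:2
c2: issue MUL r3<-Mul1 | r0:2,r1:Add1,r2:5,r3:Mul1
c3: CDB Add1=4; issue MUL r3<-Mul2 | r0:2,r1:4,r2:5,r3:Mul2
c4: issue ADD r1<-Add1 | r0:2,r1:Add1,r2:5,r3:Mul2
c5: stall | r0:2,r1:Add1,r2:5,r3:Mul2
c6: stall | r0:2,r1:Add1,r2:5,r3:Mul2
c7: CDB Mul1=4; issue MUL r0<-Mul1 | r0:Mul1,r1:Add1,r2:5,r3:Mul2
c8: CDB Mul2=8; issue SUB r1<-Add2 | r0:Mul1,r1:Add2,r2:5,r3:8
c9: stall | r0:Mul1,r1:Add2,r2:5,r3:8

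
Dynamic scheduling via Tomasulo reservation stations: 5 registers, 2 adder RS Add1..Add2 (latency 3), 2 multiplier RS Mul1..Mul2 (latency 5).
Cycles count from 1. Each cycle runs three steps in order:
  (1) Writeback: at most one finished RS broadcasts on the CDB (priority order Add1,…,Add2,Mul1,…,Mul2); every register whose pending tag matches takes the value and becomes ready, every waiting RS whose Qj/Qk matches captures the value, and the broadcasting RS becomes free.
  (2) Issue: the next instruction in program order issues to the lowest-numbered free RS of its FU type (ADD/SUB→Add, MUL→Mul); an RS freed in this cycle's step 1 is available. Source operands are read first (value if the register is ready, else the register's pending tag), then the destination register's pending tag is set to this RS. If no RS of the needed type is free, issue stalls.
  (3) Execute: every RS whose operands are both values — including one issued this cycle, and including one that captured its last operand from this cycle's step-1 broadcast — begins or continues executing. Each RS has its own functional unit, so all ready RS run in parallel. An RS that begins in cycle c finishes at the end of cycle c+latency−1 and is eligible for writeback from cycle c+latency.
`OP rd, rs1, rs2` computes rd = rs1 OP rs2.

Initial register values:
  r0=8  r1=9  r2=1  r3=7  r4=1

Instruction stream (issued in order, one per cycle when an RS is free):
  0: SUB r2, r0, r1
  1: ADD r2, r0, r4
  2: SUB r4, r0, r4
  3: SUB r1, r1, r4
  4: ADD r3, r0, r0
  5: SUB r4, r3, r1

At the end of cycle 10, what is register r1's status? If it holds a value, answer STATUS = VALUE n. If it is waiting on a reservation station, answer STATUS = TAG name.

c1: issue SUB r2<-Add1 | r0:8,r1:9,r2:Add1,r3:7,r4:1
c2: issue ADD r2<-Add2 | r0:8,r1:9,r2:Add2,r3:7,r4:1
c3: stall | r0:8,r1:9,r2:Add2,r3:7,r4:1
c4: CDB Add1=-1; issue SUB r4<-Add1 | r0:8,r1:9,r2:Add2,r3:7,r4:Add1
c5: CDB Add2=9; issue SUB r1<-Add2 | r0:8,r1:Add2,r2:9,r3:7,r4:Add1
c6: stall | r0:8,r1:Add2,r2:9,r3:7,r4:Add1
c7: CDB Add1=7; issue ADD r3<-Add1 | r0:8,r1:Add2,r2:9,r3:Add1,r4:7
c8: stall | r0:8,r1:Add2,r2:9,r3:Add1,r4:7
c9: stall | r0:8,r1:Add2,r2:9,r3:Add1,r4:7
c10: CDB Add1=16; issue SUB r4<-Add1 | r0:8,r1:Add2,r2:9,r3:16,r4:Add1

STATUS = TAG Add2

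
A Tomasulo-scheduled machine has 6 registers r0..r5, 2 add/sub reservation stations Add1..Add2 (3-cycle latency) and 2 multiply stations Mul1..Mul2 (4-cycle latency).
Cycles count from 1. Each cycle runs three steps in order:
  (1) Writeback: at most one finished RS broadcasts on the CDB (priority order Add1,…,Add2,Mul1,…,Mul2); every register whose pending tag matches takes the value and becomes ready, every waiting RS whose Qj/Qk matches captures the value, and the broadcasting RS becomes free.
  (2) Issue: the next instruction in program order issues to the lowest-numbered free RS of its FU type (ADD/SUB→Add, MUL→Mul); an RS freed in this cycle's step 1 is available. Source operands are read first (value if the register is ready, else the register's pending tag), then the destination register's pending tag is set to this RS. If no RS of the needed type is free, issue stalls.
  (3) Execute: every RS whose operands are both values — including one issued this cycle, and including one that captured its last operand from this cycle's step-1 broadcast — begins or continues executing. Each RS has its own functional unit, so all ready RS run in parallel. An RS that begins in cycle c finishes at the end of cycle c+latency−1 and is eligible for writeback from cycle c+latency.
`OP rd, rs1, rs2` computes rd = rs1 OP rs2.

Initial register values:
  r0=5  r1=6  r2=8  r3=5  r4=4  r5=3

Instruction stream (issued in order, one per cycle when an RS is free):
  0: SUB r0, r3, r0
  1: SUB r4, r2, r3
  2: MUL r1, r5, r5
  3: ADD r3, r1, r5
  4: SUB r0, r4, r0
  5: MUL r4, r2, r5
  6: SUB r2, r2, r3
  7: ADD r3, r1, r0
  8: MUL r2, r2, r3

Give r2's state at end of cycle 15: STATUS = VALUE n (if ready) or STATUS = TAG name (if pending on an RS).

STATUS = TAG Mul1

cycle 1: issue SUB r0<-Add1 // r0:Add1,r1:6,r2:8,r3:5,r4:4,r5:3
cycle 2: issue SUB r4<-Add2 // r0:Add1,r1:6,r2:8,r3:5,r4:Add2,r5:3
cycle 3: issue MUL r1<-Mul1 // r0:Add1,r1:Mul1,r2:8,r3:5,r4:Add2,r5:3
cycle 4: CDB Add1=0; issue ADD r3<-Add1 // r0:0,r1:Mul1,r2:8,r3:Add1,r4:Add2,r5:3
cycle 5: CDB Add2=3; issue SUB r0<-Add2 // r0:Add2,r1:Mul1,r2:8,r3:Add1,r4:3,r5:3
cycle 6: issue MUL r4<-Mul2 // r0:Add2,r1:Mul1,r2:8,r3:Add1,r4:Mul2,r5:3
cycle 7: CDB Mul1=9; stall // r0:Add2,r1:9,r2:8,r3:Add1,r4:Mul2,r5:3
cycle 8: CDB Add2=3; issue SUB r2<-Add2 // r0:3,r1:9,r2:Add2,r3:Add1,r4:Mul2,r5:3
cycle 9: stall // r0:3,r1:9,r2:Add2,r3:Add1,r4:Mul2,r5:3
cycle 10: CDB Add1=12; issue ADD r3<-Add1 // r0:3,r1:9,r2:Add2,r3:Add1,r4:Mul2,r5:3
cycle 11: CDB Mul2=24; issue MUL r2<-Mul1 // r0:3,r1:9,r2:Mul1,r3:Add1,r4:24,r5:3
cycle 12: - // r0:3,r1:9,r2:Mul1,r3:Add1,r4:24,r5:3
cycle 13: CDB Add1=12 // r0:3,r1:9,r2:Mul1,r3:12,r4:24,r5:3
cycle 14: CDB Add2=-4 // r0:3,r1:9,r2:Mul1,r3:12,r4:24,r5:3
cycle 15: - // r0:3,r1:9,r2:Mul1,r3:12,r4:24,r5:3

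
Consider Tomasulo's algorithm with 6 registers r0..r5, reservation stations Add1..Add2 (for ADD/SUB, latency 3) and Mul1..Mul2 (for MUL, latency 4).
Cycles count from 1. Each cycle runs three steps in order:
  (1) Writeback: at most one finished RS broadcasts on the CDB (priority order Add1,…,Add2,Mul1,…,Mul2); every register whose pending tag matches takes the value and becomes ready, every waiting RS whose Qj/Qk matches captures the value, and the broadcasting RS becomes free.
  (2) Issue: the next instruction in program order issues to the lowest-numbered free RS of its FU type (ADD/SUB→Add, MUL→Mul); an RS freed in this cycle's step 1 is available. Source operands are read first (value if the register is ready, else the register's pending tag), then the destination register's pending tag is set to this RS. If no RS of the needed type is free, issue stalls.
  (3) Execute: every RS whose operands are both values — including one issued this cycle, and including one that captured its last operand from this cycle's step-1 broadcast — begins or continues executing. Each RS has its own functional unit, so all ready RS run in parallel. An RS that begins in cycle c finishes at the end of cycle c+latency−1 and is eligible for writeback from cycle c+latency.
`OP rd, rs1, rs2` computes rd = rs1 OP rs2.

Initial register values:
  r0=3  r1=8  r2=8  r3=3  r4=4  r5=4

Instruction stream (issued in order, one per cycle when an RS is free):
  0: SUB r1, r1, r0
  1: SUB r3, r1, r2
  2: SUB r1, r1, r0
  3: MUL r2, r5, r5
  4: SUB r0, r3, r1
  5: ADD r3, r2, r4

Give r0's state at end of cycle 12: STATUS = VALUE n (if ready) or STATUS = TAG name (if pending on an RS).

STATUS = VALUE -5

cycle 1: issue SUB r1<-Add1 // r0:3,r1:Add1,r2:8,r3:3,r4:4,r5:4
cycle 2: issue SUB r3<-Add2 // r0:3,r1:Add1,r2:8,r3:Add2,r4:4,r5:4
cycle 3: stall // r0:3,r1:Add1,r2:8,r3:Add2,r4:4,r5:4
cycle 4: CDB Add1=5; issue SUB r1<-Add1 // r0:3,r1:Add1,r2:8,r3:Add2,r4:4,r5:4
cycle 5: issue MUL r2<-Mul1 // r0:3,r1:Add1,r2:Mul1,r3:Add2,r4:4,r5:4
cycle 6: stall // r0:3,r1:Add1,r2:Mul1,r3:Add2,r4:4,r5:4
cycle 7: CDB Add1=2; issue SUB r0<-Add1 // r0:Add1,r1:2,r2:Mul1,r3:Add2,r4:4,r5:4
cycle 8: CDB Add2=-3; issue ADD r3<-Add2 // r0:Add1,r1:2,r2:Mul1,r3:Add2,r4:4,r5:4
cycle 9: CDB Mul1=16 // r0:Add1,r1:2,r2:16,r3:Add2,r4:4,r5:4
cycle 10: - // r0:Add1,r1:2,r2:16,r3:Add2,r4:4,r5:4
cycle 11: CDB Add1=-5 // r0:-5,r1:2,r2:16,r3:Add2,r4:4,r5:4
cycle 12: CDB Add2=20 // r0:-5,r1:2,r2:16,r3:20,r4:4,r5:4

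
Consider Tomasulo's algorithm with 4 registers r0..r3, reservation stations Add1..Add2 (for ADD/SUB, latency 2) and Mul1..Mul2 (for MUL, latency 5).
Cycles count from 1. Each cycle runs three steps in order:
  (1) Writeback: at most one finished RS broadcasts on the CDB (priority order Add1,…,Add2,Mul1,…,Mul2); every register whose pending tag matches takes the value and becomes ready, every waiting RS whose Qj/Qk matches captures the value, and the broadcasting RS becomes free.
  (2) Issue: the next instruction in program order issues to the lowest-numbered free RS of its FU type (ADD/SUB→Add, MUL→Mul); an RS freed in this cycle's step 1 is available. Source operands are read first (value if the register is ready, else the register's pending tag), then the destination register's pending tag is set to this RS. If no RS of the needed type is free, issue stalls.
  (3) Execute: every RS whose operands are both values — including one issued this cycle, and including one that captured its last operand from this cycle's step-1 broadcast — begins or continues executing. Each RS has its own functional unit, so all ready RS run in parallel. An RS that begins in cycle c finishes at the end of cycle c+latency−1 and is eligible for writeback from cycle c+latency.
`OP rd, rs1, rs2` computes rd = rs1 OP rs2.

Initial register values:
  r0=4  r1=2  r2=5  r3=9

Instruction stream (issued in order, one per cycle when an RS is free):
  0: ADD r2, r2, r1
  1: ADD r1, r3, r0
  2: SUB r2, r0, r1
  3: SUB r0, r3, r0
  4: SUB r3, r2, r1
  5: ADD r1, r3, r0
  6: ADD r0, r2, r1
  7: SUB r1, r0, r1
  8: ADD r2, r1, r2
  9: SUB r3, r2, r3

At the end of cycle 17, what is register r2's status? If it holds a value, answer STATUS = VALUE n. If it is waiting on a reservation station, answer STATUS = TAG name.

c1: issue ADD r2<-Add1 | r0:4,r1:2,r2:Add1,r3:9
c2: issue ADD r1<-Add2 | r0:4,r1:Add2,r2:Add1,r3:9
c3: CDB Add1=7; issue SUB r2<-Add1 | r0:4,r1:Add2,r2:Add1,r3:9
c4: CDB Add2=13; issue SUB r0<-Add2 | r0:Add2,r1:13,r2:Add1,r3:9
c5: stall | r0:Add2,r1:13,r2:Add1,r3:9
c6: CDB Add1=-9; issue SUB r3<-Add1 | r0:Add2,r1:13,r2:-9,r3:Add1
c7: CDB Add2=5; issue ADD r1<-Add2 | r0:5,r1:Add2,r2:-9,r3:Add1
c8: CDB Add1=-22; issue ADD r0<-Add1 | r0:Add1,r1:Add2,r2:-9,r3:-22
c9: stall | r0:Add1,r1:Add2,r2:-9,r3:-22
c10: CDB Add2=-17; issue SUB r1<-Add2 | r0:Add1,r1:Add2,r2:-9,r3:-22
c11: stall | r0:Add1,r1:Add2,r2:-9,r3:-22
c12: CDB Add1=-26; issue ADD r2<-Add1 | r0:-26,r1:Add2,r2:Add1,r3:-22
c13: stall | r0:-26,r1:Add2,r2:Add1,r3:-22
c14: CDB Add2=-9; issue SUB r3<-Add2 | r0:-26,r1:-9,r2:Add1,r3:Add2
c15: - | r0:-26,r1:-9,r2:Add1,r3:Add2
c16: CDB Add1=-18 | r0:-26,r1:-9,r2:-18,r3:Add2
c17: - | r0:-26,r1:-9,r2:-18,r3:Add2

STATUS = VALUE -18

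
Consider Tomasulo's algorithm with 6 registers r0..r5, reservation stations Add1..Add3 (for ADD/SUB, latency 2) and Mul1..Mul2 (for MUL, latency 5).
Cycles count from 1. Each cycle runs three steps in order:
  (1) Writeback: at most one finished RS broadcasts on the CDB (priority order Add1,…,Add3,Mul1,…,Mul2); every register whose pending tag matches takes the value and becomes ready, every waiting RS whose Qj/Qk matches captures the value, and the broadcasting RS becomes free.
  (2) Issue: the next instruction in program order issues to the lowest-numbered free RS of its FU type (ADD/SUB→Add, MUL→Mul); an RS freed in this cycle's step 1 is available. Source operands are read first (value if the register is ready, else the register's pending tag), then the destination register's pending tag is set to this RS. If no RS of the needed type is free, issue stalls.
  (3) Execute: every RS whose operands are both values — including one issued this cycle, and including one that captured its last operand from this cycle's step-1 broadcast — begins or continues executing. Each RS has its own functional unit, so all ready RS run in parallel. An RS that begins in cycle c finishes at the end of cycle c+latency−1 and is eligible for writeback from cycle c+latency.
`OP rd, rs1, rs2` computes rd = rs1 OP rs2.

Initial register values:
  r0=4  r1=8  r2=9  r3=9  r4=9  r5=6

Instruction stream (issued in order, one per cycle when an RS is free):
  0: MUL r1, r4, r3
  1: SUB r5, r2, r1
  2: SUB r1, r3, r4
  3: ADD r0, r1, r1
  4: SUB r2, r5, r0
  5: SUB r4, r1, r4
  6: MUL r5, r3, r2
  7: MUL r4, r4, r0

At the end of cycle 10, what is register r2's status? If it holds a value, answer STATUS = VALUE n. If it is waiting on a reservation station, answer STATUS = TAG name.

cycle 1: issue MUL r1<-Mul1 // r0:4,r1:Mul1,r2:9,r3:9,r4:9,r5:6
cycle 2: issue SUB r5<-Add1 // r0:4,r1:Mul1,r2:9,r3:9,r4:9,r5:Add1
cycle 3: issue SUB r1<-Add2 // r0:4,r1:Add2,r2:9,r3:9,r4:9,r5:Add1
cycle 4: issue ADD r0<-Add3 // r0:Add3,r1:Add2,r2:9,r3:9,r4:9,r5:Add1
cycle 5: CDB Add2=0; issue SUB r2<-Add2 // r0:Add3,r1:0,r2:Add2,r3:9,r4:9,r5:Add1
cycle 6: CDB Mul1=81; stall // r0:Add3,r1:0,r2:Add2,r3:9,r4:9,r5:Add1
cycle 7: CDB Add3=0; issue SUB r4<-Add3 // r0:0,r1:0,r2:Add2,r3:9,r4:Add3,r5:Add1
cycle 8: CDB Add1=-72; issue MUL r5<-Mul1 // r0:0,r1:0,r2:Add2,r3:9,r4:Add3,r5:Mul1
cycle 9: CDB Add3=-9; issue MUL r4<-Mul2 // r0:0,r1:0,r2:Add2,r3:9,r4:Mul2,r5:Mul1
cycle 10: CDB Add2=-72 // r0:0,r1:0,r2:-72,r3:9,r4:Mul2,r5:Mul1

STATUS = VALUE -72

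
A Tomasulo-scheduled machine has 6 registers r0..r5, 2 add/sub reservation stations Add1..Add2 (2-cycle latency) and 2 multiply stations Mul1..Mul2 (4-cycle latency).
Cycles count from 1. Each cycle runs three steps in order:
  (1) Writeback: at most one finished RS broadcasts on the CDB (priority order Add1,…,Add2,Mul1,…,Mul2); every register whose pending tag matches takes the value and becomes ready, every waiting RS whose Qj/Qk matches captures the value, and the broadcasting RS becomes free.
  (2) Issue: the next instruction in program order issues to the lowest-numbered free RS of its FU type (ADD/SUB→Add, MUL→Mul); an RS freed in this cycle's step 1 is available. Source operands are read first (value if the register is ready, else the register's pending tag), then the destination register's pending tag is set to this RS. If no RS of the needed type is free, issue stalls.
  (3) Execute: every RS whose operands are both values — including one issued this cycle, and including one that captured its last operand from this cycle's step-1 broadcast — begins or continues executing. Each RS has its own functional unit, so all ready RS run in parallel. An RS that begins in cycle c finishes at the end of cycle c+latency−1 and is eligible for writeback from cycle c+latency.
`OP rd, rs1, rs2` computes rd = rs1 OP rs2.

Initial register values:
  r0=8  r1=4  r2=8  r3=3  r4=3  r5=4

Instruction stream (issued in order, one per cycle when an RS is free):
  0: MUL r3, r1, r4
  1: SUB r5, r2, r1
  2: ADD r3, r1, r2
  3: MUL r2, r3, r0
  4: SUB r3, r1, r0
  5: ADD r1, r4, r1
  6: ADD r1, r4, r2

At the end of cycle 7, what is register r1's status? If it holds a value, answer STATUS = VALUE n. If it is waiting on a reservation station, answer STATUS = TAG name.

STATUS = TAG Add1

  c1: issue MUL r3<-Mul1  regs: r0:8,r1:4,r2:8,r3:Mul1,r4:3,r5:4
  c2: issue SUB r5<-Add1  regs: r0:8,r1:4,r2:8,r3:Mul1,r4:3,r5:Add1
  c3: issue ADD r3<-Add2  regs: r0:8,r1:4,r2:8,r3:Add2,r4:3,r5:Add1
  c4: CDB Add1=4; issue MUL r2<-Mul2  regs: r0:8,r1:4,r2:Mul2,r3:Add2,r4:3,r5:4
  c5: CDB Add2=12; issue SUB r3<-Add1  regs: r0:8,r1:4,r2:Mul2,r3:Add1,r4:3,r5:4
  c6: CDB Mul1=12; issue ADD r1<-Add2  regs: r0:8,r1:Add2,r2:Mul2,r3:Add1,r4:3,r5:4
  c7: CDB Add1=-4; issue ADD r1<-Add1  regs: r0:8,r1:Add1,r2:Mul2,r3:-4,r4:3,r5:4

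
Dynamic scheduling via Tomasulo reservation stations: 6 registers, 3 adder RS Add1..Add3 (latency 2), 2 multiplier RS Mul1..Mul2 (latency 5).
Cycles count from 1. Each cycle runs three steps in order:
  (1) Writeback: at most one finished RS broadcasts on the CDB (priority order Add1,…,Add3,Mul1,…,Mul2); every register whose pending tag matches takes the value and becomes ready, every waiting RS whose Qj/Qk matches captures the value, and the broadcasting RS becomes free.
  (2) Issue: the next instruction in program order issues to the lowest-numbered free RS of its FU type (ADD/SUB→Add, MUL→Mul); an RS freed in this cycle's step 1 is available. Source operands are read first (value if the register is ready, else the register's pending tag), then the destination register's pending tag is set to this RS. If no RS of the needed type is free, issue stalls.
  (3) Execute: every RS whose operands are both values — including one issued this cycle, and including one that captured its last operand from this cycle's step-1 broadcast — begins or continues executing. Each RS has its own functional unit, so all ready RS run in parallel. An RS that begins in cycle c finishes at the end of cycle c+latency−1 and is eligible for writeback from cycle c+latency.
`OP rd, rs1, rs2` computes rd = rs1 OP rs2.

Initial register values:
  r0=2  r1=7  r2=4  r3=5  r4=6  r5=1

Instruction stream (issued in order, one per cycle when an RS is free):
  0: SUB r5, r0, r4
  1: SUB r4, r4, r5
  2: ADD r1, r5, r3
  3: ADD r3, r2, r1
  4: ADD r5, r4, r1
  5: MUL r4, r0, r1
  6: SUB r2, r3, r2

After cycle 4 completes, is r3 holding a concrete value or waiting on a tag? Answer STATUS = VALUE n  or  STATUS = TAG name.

STATUS = TAG Add3

cycle 1: issue SUB r5<-Add1 // r0:2,r1:7,r2:4,r3:5,r4:6,r5:Add1
cycle 2: issue SUB r4<-Add2 // r0:2,r1:7,r2:4,r3:5,r4:Add2,r5:Add1
cycle 3: CDB Add1=-4; issue ADD r1<-Add1 // r0:2,r1:Add1,r2:4,r3:5,r4:Add2,r5:-4
cycle 4: issue ADD r3<-Add3 // r0:2,r1:Add1,r2:4,r3:Add3,r4:Add2,r5:-4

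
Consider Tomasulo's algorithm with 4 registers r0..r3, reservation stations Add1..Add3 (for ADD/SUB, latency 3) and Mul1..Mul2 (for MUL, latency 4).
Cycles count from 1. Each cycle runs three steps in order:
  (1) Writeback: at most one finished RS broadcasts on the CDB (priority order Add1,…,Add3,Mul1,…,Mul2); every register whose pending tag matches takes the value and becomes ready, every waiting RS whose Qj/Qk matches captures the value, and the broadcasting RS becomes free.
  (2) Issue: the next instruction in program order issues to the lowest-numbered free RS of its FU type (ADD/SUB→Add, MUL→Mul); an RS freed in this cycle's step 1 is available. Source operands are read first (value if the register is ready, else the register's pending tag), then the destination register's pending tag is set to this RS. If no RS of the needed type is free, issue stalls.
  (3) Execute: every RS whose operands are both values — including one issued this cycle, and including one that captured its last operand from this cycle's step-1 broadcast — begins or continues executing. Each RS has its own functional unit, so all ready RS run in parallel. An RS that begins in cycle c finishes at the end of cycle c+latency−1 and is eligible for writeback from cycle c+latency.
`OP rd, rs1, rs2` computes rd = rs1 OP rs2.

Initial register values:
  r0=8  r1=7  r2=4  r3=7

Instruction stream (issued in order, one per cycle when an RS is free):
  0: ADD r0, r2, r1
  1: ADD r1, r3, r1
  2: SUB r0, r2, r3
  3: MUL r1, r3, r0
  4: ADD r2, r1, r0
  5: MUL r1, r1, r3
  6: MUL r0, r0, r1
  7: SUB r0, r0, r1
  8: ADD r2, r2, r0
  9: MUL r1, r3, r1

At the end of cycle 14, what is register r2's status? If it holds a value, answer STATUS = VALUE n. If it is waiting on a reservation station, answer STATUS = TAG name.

STATUS = TAG Add3

c1: issue ADD r0<-Add1 | r0:Add1,r1:7,r2:4,r3:7
c2: issue ADD r1<-Add2 | r0:Add1,r1:Add2,r2:4,r3:7
c3: issue SUB r0<-Add3 | r0:Add3,r1:Add2,r2:4,r3:7
c4: CDB Add1=11; issue MUL r1<-Mul1 | r0:Add3,r1:Mul1,r2:4,r3:7
c5: CDB Add2=14; issue ADD r2<-Add1 | r0:Add3,r1:Mul1,r2:Add1,r3:7
c6: CDB Add3=-3; issue MUL r1<-Mul2 | r0:-3,r1:Mul2,r2:Add1,r3:7
c7: stall | r0:-3,r1:Mul2,r2:Add1,r3:7
c8: stall | r0:-3,r1:Mul2,r2:Add1,r3:7
c9: stall | r0:-3,r1:Mul2,r2:Add1,r3:7
c10: CDB Mul1=-21; issue MUL r0<-Mul1 | r0:Mul1,r1:Mul2,r2:Add1,r3:7
c11: issue SUB r0<-Add2 | r0:Add2,r1:Mul2,r2:Add1,r3:7
c12: issue ADD r2<-Add3 | r0:Add2,r1:Mul2,r2:Add3,r3:7
c13: CDB Add1=-24; stall | r0:Add2,r1:Mul2,r2:Add3,r3:7
c14: CDB Mul2=-147; issue MUL r1<-Mul2 | r0:Add2,r1:Mul2,r2:Add3,r3:7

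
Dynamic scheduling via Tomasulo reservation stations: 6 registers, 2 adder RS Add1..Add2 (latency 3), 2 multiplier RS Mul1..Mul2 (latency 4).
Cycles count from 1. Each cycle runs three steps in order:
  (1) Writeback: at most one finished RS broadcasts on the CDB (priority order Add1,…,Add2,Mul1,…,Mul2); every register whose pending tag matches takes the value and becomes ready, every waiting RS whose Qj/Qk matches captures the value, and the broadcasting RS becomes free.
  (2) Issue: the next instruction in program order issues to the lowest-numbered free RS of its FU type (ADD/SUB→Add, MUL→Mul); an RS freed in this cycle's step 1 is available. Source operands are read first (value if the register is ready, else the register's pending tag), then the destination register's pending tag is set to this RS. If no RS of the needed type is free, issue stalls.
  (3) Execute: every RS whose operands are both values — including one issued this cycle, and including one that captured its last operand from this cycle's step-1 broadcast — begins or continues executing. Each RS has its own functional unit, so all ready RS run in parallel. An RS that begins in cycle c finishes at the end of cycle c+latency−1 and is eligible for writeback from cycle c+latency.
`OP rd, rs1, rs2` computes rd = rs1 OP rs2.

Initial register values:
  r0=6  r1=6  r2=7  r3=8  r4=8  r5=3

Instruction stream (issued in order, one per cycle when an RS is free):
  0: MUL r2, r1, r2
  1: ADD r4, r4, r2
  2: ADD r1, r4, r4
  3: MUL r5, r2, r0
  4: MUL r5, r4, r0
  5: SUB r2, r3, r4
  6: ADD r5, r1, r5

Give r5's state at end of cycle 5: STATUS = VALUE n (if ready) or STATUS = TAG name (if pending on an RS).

STATUS = TAG Mul1

cycle 1: issue MUL r2<-Mul1 // r0:6,r1:6,r2:Mul1,r3:8,r4:8,r5:3
cycle 2: issue ADD r4<-Add1 // r0:6,r1:6,r2:Mul1,r3:8,r4:Add1,r5:3
cycle 3: issue ADD r1<-Add2 // r0:6,r1:Add2,r2:Mul1,r3:8,r4:Add1,r5:3
cycle 4: issue MUL r5<-Mul2 // r0:6,r1:Add2,r2:Mul1,r3:8,r4:Add1,r5:Mul2
cycle 5: CDB Mul1=42; issue MUL r5<-Mul1 // r0:6,r1:Add2,r2:42,r3:8,r4:Add1,r5:Mul1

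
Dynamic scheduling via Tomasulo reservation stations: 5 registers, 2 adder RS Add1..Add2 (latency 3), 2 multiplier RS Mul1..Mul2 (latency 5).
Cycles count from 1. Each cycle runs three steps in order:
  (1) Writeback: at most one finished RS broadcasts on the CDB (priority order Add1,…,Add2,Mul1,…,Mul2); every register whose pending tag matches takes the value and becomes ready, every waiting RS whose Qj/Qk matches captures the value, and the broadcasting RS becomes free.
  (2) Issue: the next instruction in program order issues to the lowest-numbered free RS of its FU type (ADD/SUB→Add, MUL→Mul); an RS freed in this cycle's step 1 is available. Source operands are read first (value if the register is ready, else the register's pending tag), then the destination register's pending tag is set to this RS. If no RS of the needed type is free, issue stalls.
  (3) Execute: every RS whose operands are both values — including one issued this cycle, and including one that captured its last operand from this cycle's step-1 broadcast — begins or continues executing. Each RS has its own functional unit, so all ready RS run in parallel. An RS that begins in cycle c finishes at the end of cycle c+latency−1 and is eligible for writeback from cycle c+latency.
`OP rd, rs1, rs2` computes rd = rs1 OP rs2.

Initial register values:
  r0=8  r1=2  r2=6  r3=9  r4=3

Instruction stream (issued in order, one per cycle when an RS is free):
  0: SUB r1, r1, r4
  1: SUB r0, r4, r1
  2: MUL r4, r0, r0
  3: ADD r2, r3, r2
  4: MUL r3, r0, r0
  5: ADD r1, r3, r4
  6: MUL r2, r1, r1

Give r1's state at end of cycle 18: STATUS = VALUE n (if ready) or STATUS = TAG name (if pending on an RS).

  c1: issue SUB r1<-Add1  regs: r0:8,r1:Add1,r2:6,r3:9,r4:3
  c2: issue SUB r0<-Add2  regs: r0:Add2,r1:Add1,r2:6,r3:9,r4:3
  c3: issue MUL r4<-Mul1  regs: r0:Add2,r1:Add1,r2:6,r3:9,r4:Mul1
  c4: CDB Add1=-1; issue ADD r2<-Add1  regs: r0:Add2,r1:-1,r2:Add1,r3:9,r4:Mul1
  c5: issue MUL r3<-Mul2  regs: r0:Add2,r1:-1,r2:Add1,r3:Mul2,r4:Mul1
  c6: stall  regs: r0:Add2,r1:-1,r2:Add1,r3:Mul2,r4:Mul1
  c7: CDB Add1=15; issue ADD r1<-Add1  regs: r0:Add2,r1:Add1,r2:15,r3:Mul2,r4:Mul1
  c8: CDB Add2=4; stall  regs: r0:4,r1:Add1,r2:15,r3:Mul2,r4:Mul1
  c9: stall  regs: r0:4,r1:Add1,r2:15,r3:Mul2,r4:Mul1
  c10: stall  regs: r0:4,r1:Add1,r2:15,r3:Mul2,r4:Mul1
  c11: stall  regs: r0:4,r1:Add1,r2:15,r3:Mul2,r4:Mul1
  c12: stall  regs: r0:4,r1:Add1,r2:15,r3:Mul2,r4:Mul1
  c13: CDB Mul1=16; issue MUL r2<-Mul1  regs: r0:4,r1:Add1,r2:Mul1,r3:Mul2,r4:16
  c14: CDB Mul2=16  regs: r0:4,r1:Add1,r2:Mul1,r3:16,r4:16
  c15: -  regs: r0:4,r1:Add1,r2:Mul1,r3:16,r4:16
  c16: -  regs: r0:4,r1:Add1,r2:Mul1,r3:16,r4:16
  c17: CDB Add1=32  regs: r0:4,r1:32,r2:Mul1,r3:16,r4:16
  c18: -  regs: r0:4,r1:32,r2:Mul1,r3:16,r4:16

STATUS = VALUE 32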